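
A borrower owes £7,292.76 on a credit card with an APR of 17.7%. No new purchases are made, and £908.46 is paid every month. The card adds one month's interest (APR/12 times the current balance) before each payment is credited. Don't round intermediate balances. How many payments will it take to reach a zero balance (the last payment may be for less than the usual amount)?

Monthly rate r = 17.7%/12 = 1.475% = 0.01475.
Recurrence: B ← B·(1+r) − £908.46.
Month 1: interest £107.57; balance after payment £6,491.87.
Month 2: interest £95.76; balance after payment £5,679.16.
Closed form: n = −ln(1 − rB₀/P)/ln(1+r) = −ln(0.88159)/ln(1.01475) ≈ 8.607, so the balance reaches zero during payment 9.

9 payments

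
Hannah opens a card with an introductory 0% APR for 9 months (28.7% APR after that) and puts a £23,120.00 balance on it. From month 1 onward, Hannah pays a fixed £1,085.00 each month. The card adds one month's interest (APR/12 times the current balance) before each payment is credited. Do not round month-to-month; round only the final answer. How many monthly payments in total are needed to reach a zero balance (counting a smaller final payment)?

Promo months 1–9 at r₀ = 0%/12 = 0; months 10+ at r₁ = 28.7%/12 = 0.0239167.
After month 9 (no interest yet): B = £23,120.00 − 9·£1,085.00 = £13,355.00.
Then at r₁ with £1,085.00/mo: n₂ = −ln(1 − r₁·B/P)/ln(1+r₁) ≈ 14.75 → 15 more payments.

24 months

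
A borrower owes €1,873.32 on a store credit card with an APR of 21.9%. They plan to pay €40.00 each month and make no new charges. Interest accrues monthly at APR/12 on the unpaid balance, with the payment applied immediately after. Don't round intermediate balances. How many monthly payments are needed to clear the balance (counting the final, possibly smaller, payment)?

Monthly rate r = 21.9%/12 = 1.825% = 0.01825.
Recurrence: B ← B·(1+r) − €40.00.
Month 1: interest €34.19; balance after payment €1,867.51.
Month 2: interest €34.08; balance after payment €1,861.59.
Closed form: n = −ln(1 − rB₀/P)/ln(1+r) = −ln(0.1453)/ln(1.01825) ≈ 106.659, so the balance reaches zero during payment 107.

107 payments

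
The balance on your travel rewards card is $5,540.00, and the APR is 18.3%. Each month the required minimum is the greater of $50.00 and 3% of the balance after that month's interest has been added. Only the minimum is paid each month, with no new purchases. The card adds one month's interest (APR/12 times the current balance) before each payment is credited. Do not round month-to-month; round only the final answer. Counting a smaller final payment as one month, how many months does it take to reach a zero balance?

126 months

Monthly rate r = 18.3%/12 = 1.525% = 0.01525.
While 3% of the post-interest balance exceeds $50.00, each month B ← (B·(1+r))·(1 − 0.03), i.e. B shrinks by the factor (1+r)·0.97 = 0.98479.
This holds for months 1–80. Entering month 81 the balance is $1,625.88; 3% of the post-interest balance is now below $50.00, so the flat $50.00 minimum applies from here.
From month 81 a fixed $50.00 at rate r clears $1,625.88 in 46 more payments. Total: 80 + 46 = 126 months.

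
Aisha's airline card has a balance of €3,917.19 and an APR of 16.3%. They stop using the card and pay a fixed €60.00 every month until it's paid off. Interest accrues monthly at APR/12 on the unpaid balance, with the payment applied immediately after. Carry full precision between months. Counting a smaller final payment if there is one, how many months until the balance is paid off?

Monthly rate r = 16.3%/12 = 1.35833% = 0.0135833.
Recurrence: B ← B·(1+r) − €60.00.
Month 1: interest €53.21; balance after payment €3,910.40.
Month 2: interest €53.12; balance after payment €3,903.51.
Closed form: n = −ln(1 − rB₀/P)/ln(1+r) = −ln(0.11319)/ln(1.01358) ≈ 161.480, so the balance reaches zero during payment 162.

162 months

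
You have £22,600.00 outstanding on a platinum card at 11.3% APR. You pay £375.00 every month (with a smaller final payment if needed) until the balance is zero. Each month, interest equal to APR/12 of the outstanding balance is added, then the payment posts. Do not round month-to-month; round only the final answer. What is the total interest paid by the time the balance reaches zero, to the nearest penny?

£10,936.94

Monthly rate r = 11.3%/12 = 0.941667% = 0.00941667.
Payoff takes n = ⌈−ln(1 − rB₀/P)/ln(1+r)⌉ = ⌈89.431⌉ = 90 payments; the last is £161.94.
Total paid = 89·£375.00 + £161.94 = £33,536.94.
Total interest = total paid − principal = £33,536.94 − £22,600.00 = £10,936.94.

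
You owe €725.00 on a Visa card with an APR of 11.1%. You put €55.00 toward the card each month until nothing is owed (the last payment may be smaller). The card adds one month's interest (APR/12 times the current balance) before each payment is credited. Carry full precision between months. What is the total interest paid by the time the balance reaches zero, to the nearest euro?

€52

Monthly rate r = 11.1%/12 = 0.925% = 0.00925.
Payoff takes n = ⌈−ln(1 − rB₀/P)/ln(1+r)⌉ = ⌈14.122⌉ = 15 payments; the last is €6.76.
Total paid = 14·€55.00 + €6.76 = €776.76.
Total interest = total paid − principal = €776.76 − €725.00 = €51.76.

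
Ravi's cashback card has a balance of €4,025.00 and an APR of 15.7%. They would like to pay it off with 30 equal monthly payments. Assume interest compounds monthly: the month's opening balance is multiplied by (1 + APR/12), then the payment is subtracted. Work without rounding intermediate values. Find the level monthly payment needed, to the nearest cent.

€163.08

Monthly rate r = 15.7%/12 = 1.30833% = 0.0130833.
Level-payment amortization: P = B₀·r / (1 − (1+r)^(−n)) = 4025.00·0.0130833 / (1 − 1.01308^(−30)).
Denominator 1 − (1+r)^(−30) = 0.322912369.
P = 52.6604 / 0.322912369 ≈ 163.08.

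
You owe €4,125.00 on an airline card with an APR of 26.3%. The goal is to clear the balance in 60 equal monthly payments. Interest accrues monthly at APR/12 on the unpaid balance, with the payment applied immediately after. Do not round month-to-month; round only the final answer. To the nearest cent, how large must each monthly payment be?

€124.24

Monthly rate r = 26.3%/12 = 2.19167% = 0.0219167.
Level-payment amortization: P = B₀·r / (1 − (1+r)^(−n)) = 4125.00·0.0219167 / (1 − 1.02192^(−60)).
Denominator 1 − (1+r)^(−60) = 0.727685312.
P = 90.4062 / 0.727685312 ≈ 124.24.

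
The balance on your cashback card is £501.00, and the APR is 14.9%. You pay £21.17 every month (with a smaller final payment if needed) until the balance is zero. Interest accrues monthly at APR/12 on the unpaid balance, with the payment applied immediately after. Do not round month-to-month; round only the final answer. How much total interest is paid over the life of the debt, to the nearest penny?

£95.89

Monthly rate r = 14.9%/12 = 1.24167% = 0.0124167.
Payoff takes n = ⌈−ln(1 − rB₀/P)/ln(1+r)⌉ = ⌈28.194⌉ = 29 payments; the last is £4.13.
Total paid = 28·£21.17 + £4.13 = £596.89.
Total interest = total paid − principal = £596.89 − £501.00 = £95.89.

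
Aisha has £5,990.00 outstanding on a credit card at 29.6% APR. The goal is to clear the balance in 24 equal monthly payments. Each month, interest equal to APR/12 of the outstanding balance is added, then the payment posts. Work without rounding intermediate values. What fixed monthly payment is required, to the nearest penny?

£333.69

Monthly rate r = 29.6%/12 = 2.46667% = 0.0246667.
Level-payment amortization: P = B₀·r / (1 − (1+r)^(−n)) = 5990.00·0.0246667 / (1 − 1.02467^(−24)).
Denominator 1 − (1+r)^(−24) = 0.44279193.
P = 147.753 / 0.44279193 ≈ 333.69.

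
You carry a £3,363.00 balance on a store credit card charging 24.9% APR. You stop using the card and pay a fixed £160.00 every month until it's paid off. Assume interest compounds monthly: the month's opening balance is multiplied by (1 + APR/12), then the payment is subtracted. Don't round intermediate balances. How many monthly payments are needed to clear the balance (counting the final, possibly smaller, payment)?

Monthly rate r = 24.9%/12 = 2.075% = 0.02075.
Recurrence: B ← B·(1+r) − £160.00.
Month 1: interest £69.78; balance after payment £3,272.78.
Month 2: interest £67.91; balance after payment £3,180.69.
Closed form: n = −ln(1 − rB₀/P)/ln(1+r) = −ln(0.56386)/ln(1.02075) ≈ 27.897, so the balance reaches zero during payment 28.

28 months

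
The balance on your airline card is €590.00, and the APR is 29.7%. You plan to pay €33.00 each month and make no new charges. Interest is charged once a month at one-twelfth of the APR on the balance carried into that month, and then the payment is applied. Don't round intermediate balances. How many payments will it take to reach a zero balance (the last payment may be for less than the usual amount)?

Monthly rate r = 29.7%/12 = 2.475% = 0.02475.
Recurrence: B ← B·(1+r) − €33.00.
Month 1: interest €14.60; balance after payment €571.60.
Month 2: interest €14.15; balance after payment €552.75.
Closed form: n = −ln(1 − rB₀/P)/ln(1+r) = −ln(0.5575)/ln(1.02475) ≈ 23.899, so the balance reaches zero during payment 24.

24 payments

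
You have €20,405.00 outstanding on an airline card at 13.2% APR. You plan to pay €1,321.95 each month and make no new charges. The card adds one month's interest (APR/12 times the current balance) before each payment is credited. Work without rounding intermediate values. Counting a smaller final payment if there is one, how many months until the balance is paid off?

Monthly rate r = 13.2%/12 = 1.1% = 0.011.
Recurrence: B ← B·(1+r) − €1,321.95.
Month 1: interest €224.45; balance after payment €19,307.51.
Month 2: interest €212.38; balance after payment €18,197.94.
Closed form: n = −ln(1 − rB₀/P)/ln(1+r) = −ln(0.83021)/ln(1.011) ≈ 17.009, so the balance reaches zero during payment 18.

18 months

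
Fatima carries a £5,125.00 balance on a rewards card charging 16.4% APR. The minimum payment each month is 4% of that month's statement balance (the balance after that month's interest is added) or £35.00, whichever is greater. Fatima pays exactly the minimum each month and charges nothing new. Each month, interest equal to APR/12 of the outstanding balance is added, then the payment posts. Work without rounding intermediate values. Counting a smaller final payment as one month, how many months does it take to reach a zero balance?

96 months

Monthly rate r = 16.4%/12 = 1.36667% = 0.0136667.
While 4% of the post-interest balance exceeds £35.00, each month B ← (B·(1+r))·(1 − 0.04), i.e. B shrinks by the factor (1+r)·0.96 = 0.97312.
This holds for months 1–66. Entering month 67 the balance is £848.55; 4% of the post-interest balance is now below £35.00, so the flat £35.00 minimum applies from here.
From month 67 a fixed £35.00 at rate r clears £848.55 in 30 more payments. Total: 66 + 30 = 96 months.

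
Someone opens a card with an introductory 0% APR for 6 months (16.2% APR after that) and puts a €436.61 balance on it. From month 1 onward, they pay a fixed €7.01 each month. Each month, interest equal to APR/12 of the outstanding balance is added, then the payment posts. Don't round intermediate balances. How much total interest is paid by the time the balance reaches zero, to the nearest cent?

Promo months 1–6 at r₀ = 0%/12 = 0; months 7+ at r₁ = 16.2%/12 = 0.0135.
After month 6 (no interest yet): B = €436.61 − 6·€7.01 = €394.55.
Then at r₁ with €7.01/mo: n₂ = −ln(1 − r₁·B/P)/ln(1+r₁) ≈ 106.37 → 107 more payments.
Total paid = 112·€7.01 + €2.62 = €787.74; interest = €787.74 − €436.61 = €351.13.

€351.13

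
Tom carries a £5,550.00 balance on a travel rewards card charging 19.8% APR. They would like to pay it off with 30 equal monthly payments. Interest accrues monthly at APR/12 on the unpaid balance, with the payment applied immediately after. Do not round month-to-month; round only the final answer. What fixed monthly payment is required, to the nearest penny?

£236.04

Monthly rate r = 19.8%/12 = 1.65% = 0.0165.
Level-payment amortization: P = B₀·r / (1 − (1+r)^(−n)) = 5550.00·0.0165 / (1 − 1.0165^(−30)).
Denominator 1 − (1+r)^(−30) = 0.387961826.
P = 91.575 / 0.387961826 ≈ 236.04.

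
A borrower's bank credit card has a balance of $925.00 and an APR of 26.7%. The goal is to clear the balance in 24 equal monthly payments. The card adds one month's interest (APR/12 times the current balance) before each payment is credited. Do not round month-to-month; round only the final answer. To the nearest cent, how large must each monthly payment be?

Monthly rate r = 26.7%/12 = 2.225% = 0.02225.
Level-payment amortization: P = B₀·r / (1 − (1+r)^(−n)) = 925.00·0.02225 / (1 − 1.02225^(−24)).
Denominator 1 − (1+r)^(−24) = 0.410302701.
P = 20.5813 / 0.410302701 ≈ 50.16.

$50.16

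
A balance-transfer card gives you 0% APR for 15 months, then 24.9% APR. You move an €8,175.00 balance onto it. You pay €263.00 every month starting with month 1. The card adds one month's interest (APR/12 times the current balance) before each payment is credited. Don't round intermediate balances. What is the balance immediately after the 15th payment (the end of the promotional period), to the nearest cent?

Promo months 1–15 at r₀ = 0%/12 = 0; months 16+ at r₁ = 24.9%/12 = 0.02075.
After month 15 (no interest yet): B = €8,175.00 − 15·€263.00 = €4,230.00.

€4,230.00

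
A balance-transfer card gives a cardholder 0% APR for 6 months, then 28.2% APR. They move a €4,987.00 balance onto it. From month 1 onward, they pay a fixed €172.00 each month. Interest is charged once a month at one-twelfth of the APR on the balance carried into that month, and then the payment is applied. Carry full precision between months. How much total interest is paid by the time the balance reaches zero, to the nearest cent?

Promo months 1–6 at r₀ = 0%/12 = 0; months 7+ at r₁ = 28.2%/12 = 0.0235.
After month 6 (no interest yet): B = €4,987.00 − 6·€172.00 = €3,955.00.
Then at r₁ with €172.00/mo: n₂ = −ln(1 − r₁·B/P)/ln(1+r₁) ≈ 33.46 → 34 more payments.
Total paid = 39·€172.00 + €80.40 = €6,788.40; interest = €6,788.40 − €4,987.00 = €1,801.40.

€1,801.40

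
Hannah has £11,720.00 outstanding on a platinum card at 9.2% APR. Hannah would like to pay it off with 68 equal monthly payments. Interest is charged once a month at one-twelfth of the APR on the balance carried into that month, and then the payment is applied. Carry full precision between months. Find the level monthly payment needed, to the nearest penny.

£221.81

Monthly rate r = 9.2%/12 = 0.766667% = 0.00766667.
Level-payment amortization: P = B₀·r / (1 − (1+r)^(−n)) = 11720.00·0.00766667 / (1 − 1.00767^(−68)).
Denominator 1 − (1+r)^(−68) = 0.40508994.
P = 89.8533 / 0.40508994 ≈ 221.81.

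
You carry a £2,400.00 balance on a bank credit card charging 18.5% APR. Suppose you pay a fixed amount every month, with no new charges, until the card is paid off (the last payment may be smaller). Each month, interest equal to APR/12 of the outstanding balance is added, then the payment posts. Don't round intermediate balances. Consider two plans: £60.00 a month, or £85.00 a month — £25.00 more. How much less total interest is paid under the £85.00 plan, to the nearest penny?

£585.46

Monthly rate r = 18.5%/12 = 1.54167% = 0.0154167.
At £60.00/mo: n = ⌈−ln(1 − rB₀/P)/ln(1+r)⌉ = 63 payments (last £40.53); total interest = total paid − £2,400.00 = £1,360.53.
At £85.00/mo: 38 payments (last £30.07); total interest £775.07.
Interest saved = £1,360.53 − £775.07 = £585.46.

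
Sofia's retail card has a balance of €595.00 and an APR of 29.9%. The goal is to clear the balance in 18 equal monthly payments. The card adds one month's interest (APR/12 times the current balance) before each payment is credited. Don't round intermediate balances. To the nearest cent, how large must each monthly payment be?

Monthly rate r = 29.9%/12 = 2.49167% = 0.0249167.
Level-payment amortization: P = B₀·r / (1 − (1+r)^(−n)) = 595.00·0.0249167 / (1 − 1.02492^(−18)).
Denominator 1 − (1+r)^(−18) = 0.357895074.
P = 14.8254 / 0.357895074 ≈ 41.42.

€41.42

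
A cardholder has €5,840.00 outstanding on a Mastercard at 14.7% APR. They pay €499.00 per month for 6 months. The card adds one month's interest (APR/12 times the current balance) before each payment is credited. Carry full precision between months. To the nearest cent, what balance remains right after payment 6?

€3,195.40

Monthly rate r = 14.7%/12 = 1.225% = 0.01225.
Each month: B ← B·(1+r) − €499.00.
Month 1: interest €71.54; balance after payment €5,412.54.
Month 2: interest €66.30; balance after payment €4,979.84.
Month 3: interest €61.00; balance after payment €4,541.85.
Month 4: interest €55.64; balance after payment €4,098.48.
Month 5: interest €50.21; balance after payment €3,649.69.
Month 6: interest €44.71; balance after payment €3,195.40.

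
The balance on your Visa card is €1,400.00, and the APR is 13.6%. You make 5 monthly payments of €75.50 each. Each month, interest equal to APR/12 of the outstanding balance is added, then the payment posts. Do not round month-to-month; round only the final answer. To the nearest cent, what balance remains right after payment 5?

€1,095.00

Monthly rate r = 13.6%/12 = 1.13333% = 0.0113333.
Each month: B ← B·(1+r) − €75.50.
Month 1: interest €15.87; balance after payment €1,340.37.
Month 2: interest €15.19; balance after payment €1,280.06.
Month 3: interest €14.51; balance after payment €1,219.06.
Month 4: interest €13.82; balance after payment €1,157.38.
Month 5: interest €13.12; balance after payment €1,095.00.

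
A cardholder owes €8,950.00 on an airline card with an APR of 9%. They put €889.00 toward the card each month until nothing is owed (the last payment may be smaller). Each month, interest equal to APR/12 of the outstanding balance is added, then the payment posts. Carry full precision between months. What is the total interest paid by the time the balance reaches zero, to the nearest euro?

€392

Monthly rate r = 9%/12 = 0.75% = 0.0075.
Payoff takes n = ⌈−ln(1 − rB₀/P)/ln(1+r)⌉ = ⌈10.507⌉ = 11 payments; the last is €451.61.
Total paid = 10·€889.00 + €451.61 = €9,341.61.
Total interest = total paid − principal = €9,341.61 − €8,950.00 = €391.61.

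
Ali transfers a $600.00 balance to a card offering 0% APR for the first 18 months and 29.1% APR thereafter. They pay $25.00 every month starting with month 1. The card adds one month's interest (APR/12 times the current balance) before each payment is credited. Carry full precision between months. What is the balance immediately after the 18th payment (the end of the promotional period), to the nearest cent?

$150.00

Promo months 1–18 at r₀ = 0%/12 = 0; months 19+ at r₁ = 29.1%/12 = 0.02425.
After month 18 (no interest yet): B = $600.00 − 18·$25.00 = $150.00.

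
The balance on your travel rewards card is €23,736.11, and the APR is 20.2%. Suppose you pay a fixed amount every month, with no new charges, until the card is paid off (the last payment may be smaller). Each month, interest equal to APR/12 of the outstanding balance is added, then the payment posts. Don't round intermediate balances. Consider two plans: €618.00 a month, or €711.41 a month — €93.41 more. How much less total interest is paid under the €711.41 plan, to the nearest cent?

Monthly rate r = 20.2%/12 = 1.68333% = 0.0168333.
At €618.00/mo: n = ⌈−ln(1 − rB₀/P)/ln(1+r)⌉ = 63 payments (last €185.72); total interest = total paid − €23,736.11 = €14,765.61.
At €711.41/mo: 50 payments (last €289.17); total interest €11,412.15.
Interest saved = €14,765.61 − €11,412.15 = €3,353.46.

€3,353.46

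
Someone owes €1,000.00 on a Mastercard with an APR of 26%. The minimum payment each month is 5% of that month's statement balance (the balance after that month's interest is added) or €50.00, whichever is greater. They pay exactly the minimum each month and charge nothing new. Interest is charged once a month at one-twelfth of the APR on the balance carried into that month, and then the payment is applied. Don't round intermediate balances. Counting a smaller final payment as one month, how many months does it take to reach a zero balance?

Monthly rate r = 26%/12 = 2.16667% = 0.0216667.
While 5% of the post-interest balance exceeds €50.00, each month B ← (B·(1+r))·(1 − 0.05), i.e. B shrinks by the factor (1+r)·0.95 = 0.97058.
This holds for months 1–1. Entering month 2 the balance is €970.58; 5% of the post-interest balance is now below €50.00, so the flat €50.00 minimum applies from here.
From month 2 a fixed €50.00 at rate r clears €970.58 in 26 more payments. Total: 1 + 26 = 27 months.

27 months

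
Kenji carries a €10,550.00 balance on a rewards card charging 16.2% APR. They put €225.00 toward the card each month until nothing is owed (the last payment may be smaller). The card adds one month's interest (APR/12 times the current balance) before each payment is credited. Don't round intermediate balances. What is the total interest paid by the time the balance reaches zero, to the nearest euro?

Monthly rate r = 16.2%/12 = 1.35% = 0.0135.
Payoff takes n = ⌈−ln(1 − rB₀/P)/ln(1+r)⌉ = ⌈74.751⌉ = 75 payments; the last is €169.36.
Total paid = 74·€225.00 + €169.36 = €16,819.36.
Total interest = total paid − principal = €16,819.36 − €10,550.00 = €6,269.36.

€6,269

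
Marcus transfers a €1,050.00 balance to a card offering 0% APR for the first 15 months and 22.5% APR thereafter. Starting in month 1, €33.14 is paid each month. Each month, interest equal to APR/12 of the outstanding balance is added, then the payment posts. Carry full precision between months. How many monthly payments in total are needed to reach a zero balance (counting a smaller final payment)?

Promo months 1–15 at r₀ = 0%/12 = 0; months 16+ at r₁ = 22.5%/12 = 0.01875.
After month 15 (no interest yet): B = €1,050.00 − 15·€33.14 = €552.90.
Then at r₁ with €33.14/mo: n₂ = −ln(1 − r₁·B/P)/ln(1+r₁) ≈ 20.20 → 21 more payments.

36 months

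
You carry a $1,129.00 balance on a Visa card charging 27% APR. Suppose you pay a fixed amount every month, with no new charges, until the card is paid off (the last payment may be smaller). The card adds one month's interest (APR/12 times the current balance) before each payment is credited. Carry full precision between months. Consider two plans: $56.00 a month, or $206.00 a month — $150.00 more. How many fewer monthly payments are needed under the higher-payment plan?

22 fewer payments

Monthly rate r = 27%/12 = 2.25% = 0.0225.
At $56.00/mo: n = ⌈−ln(1 − rB₀/P)/ln(1+r)⌉ = 28 payments (last $9.31); total interest = total paid − $1,129.00 = $392.31.
At $206.00/mo: 6 payments (last $188.60); total interest $89.60.
Payments saved = 28 − 6 = 22.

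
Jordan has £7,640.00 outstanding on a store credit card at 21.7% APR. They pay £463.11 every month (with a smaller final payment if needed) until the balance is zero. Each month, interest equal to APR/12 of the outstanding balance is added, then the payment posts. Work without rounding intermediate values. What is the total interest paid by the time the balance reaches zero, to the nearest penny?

Monthly rate r = 21.7%/12 = 1.80833% = 0.0180833.
Payoff takes n = ⌈−ln(1 − rB₀/P)/ln(1+r)⌉ = ⌈19.768⌉ = 20 payments; the last is £356.55.
Total paid = 19·£463.11 + £356.55 = £9,155.64.
Total interest = total paid − principal = £9,155.64 − £7,640.00 = £1,515.64.

£1,515.64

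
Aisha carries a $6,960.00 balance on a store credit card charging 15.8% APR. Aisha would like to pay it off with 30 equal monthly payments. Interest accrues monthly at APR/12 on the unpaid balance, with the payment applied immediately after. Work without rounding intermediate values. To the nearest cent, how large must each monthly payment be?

Monthly rate r = 15.8%/12 = 1.31667% = 0.0131667.
Level-payment amortization: P = B₀·r / (1 − (1+r)^(−n)) = 6960.00·0.0131667 / (1 − 1.01317^(−30)).
Denominator 1 − (1+r)^(−30) = 0.324581099.
P = 91.64 / 0.324581099 ≈ 282.33.

$282.33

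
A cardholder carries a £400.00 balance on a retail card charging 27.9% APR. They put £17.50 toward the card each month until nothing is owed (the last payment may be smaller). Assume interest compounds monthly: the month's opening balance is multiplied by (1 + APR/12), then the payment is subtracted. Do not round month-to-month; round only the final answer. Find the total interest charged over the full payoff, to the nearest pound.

£177

Monthly rate r = 27.9%/12 = 2.325% = 0.02325.
Payoff takes n = ⌈−ln(1 − rB₀/P)/ln(1+r)⌉ = ⌈32.983⌉ = 33 payments; the last is £17.20.
Total paid = 32·£17.50 + £17.20 = £577.20.
Total interest = total paid − principal = £577.20 − £400.00 = £177.20.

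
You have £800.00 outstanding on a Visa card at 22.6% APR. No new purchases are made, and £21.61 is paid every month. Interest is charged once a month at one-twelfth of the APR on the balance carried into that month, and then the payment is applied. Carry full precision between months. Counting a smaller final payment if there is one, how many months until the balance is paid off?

65 months

Monthly rate r = 22.6%/12 = 1.88333% = 0.0188333.
Recurrence: B ← B·(1+r) − £21.61.
Month 1: interest £15.07; balance after payment £793.46.
Month 2: interest £14.94; balance after payment £786.79.
Closed form: n = −ln(1 − rB₀/P)/ln(1+r) = −ln(0.30279)/ln(1.01883) ≈ 64.031, so the balance reaches zero during payment 65.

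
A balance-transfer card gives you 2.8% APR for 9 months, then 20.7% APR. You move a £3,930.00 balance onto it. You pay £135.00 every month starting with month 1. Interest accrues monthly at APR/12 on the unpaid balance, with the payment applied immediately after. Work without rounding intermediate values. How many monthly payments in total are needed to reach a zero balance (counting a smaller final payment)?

Promo months 1–9 at r₀ = 2.8%/12 = 0.00233333; months 10+ at r₁ = 20.7%/12 = 0.01725.
After month 9: iterate B ← B·(1+r₀) − £135.00 for 9 months → £2,786.90.
Then at r₁ with £135.00/mo: n₂ = −ln(1 − r₁·B/P)/ln(1+r₁) ≈ 25.74 → 26 more payments.

35 months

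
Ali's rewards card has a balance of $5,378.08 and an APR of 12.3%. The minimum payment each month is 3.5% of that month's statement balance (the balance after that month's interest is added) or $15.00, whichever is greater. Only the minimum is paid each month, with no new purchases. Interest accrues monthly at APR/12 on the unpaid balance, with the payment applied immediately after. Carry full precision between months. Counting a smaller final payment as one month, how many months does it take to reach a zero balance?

Monthly rate r = 12.3%/12 = 1.025% = 0.01025.
While 3.5% of the post-interest balance exceeds $15.00, each month B ← (B·(1+r))·(1 − 0.035), i.e. B shrinks by the factor (1+r)·0.965 = 0.97489.
This holds for months 1–100. Entering month 101 the balance is $422.91; 3.5% of the post-interest balance is now below $15.00, so the flat $15.00 minimum applies from here.
From month 101 a fixed $15.00 at rate r clears $422.91 in 34 more payments. Total: 100 + 34 = 134 months.

134 months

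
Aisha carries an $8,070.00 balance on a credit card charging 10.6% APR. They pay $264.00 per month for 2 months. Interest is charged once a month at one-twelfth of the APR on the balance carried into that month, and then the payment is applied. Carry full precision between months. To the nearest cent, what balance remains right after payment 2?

Monthly rate r = 10.6%/12 = 0.883333% = 0.00883333.
Each month: B ← B·(1+r) − $264.00.
Month 1: interest $71.28; balance after payment $7,877.28.
Month 2: interest $69.58; balance after payment $7,682.87.

$7,682.87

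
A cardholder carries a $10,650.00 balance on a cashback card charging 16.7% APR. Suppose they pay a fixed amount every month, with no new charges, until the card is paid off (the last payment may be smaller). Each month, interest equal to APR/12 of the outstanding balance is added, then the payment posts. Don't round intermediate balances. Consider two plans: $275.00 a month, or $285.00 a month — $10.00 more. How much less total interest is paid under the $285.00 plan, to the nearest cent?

$268.56

Monthly rate r = 16.7%/12 = 1.39167% = 0.0139167.
At $275.00/mo: n = ⌈−ln(1 − rB₀/P)/ln(1+r)⌉ = 57 payments (last $5.98); total interest = total paid − $10,650.00 = $4,755.98.
At $285.00/mo: 54 payments (last $32.42); total interest $4,487.42.
Interest saved = $4,755.98 − $4,487.42 = $268.56.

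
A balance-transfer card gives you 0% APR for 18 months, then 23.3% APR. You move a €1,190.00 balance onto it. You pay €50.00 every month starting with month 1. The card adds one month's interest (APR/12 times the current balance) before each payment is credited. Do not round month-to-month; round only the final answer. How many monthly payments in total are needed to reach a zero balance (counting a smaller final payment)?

25 months

Promo months 1–18 at r₀ = 0%/12 = 0; months 19+ at r₁ = 23.3%/12 = 0.0194167.
After month 18 (no interest yet): B = €1,190.00 − 18·€50.00 = €290.00.
Then at r₁ with €50.00/mo: n₂ = −ln(1 − r₁·B/P)/ln(1+r₁) ≈ 6.21 → 7 more payments.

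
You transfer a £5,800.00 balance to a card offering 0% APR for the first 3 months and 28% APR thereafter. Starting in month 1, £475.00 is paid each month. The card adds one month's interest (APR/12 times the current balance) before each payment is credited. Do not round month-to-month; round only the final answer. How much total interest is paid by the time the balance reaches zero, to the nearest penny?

£609.22

Promo months 1–3 at r₀ = 0%/12 = 0; months 4+ at r₁ = 28%/12 = 0.0233333.
After month 3 (no interest yet): B = £5,800.00 − 3·£475.00 = £4,375.00.
Then at r₁ with £475.00/mo: n₂ = −ln(1 − r₁·B/P)/ln(1+r₁) ≈ 10.49 → 11 more payments.
Total paid = 13·£475.00 + £234.22 = £6,409.22; interest = £6,409.22 − £5,800.00 = £609.22.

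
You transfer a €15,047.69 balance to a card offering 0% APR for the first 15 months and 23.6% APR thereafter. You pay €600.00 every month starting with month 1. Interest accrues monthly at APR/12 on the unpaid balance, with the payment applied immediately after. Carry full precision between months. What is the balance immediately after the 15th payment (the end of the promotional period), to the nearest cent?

€6,047.69

Promo months 1–15 at r₀ = 0%/12 = 0; months 16+ at r₁ = 23.6%/12 = 0.0196667.
After month 15 (no interest yet): B = €15,047.69 − 15·€600.00 = €6,047.69.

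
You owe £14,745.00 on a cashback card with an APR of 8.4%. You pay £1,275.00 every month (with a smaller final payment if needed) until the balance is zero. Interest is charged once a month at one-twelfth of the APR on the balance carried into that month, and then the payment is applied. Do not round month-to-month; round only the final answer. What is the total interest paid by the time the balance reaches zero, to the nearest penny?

£685.29

Monthly rate r = 8.4%/12 = 0.7% = 0.007.
Payoff takes n = ⌈−ln(1 − rB₀/P)/ln(1+r)⌉ = ⌈12.102⌉ = 13 payments; the last is £130.29.
Total paid = 12·£1,275.00 + £130.29 = £15,430.29.
Total interest = total paid − principal = £15,430.29 − £14,745.00 = £685.29.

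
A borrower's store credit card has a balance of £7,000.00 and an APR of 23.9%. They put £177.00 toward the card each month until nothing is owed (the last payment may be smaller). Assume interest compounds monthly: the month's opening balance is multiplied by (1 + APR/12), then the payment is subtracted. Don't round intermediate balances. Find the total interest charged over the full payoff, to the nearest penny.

£6,908.36

Monthly rate r = 23.9%/12 = 1.99167% = 0.0199167.
Payoff takes n = ⌈−ln(1 − rB₀/P)/ln(1+r)⌉ = ⌈78.576⌉ = 79 payments; the last is £102.36.
Total paid = 78·£177.00 + £102.36 = £13,908.36.
Total interest = total paid − principal = £13,908.36 − £7,000.00 = £6,908.36.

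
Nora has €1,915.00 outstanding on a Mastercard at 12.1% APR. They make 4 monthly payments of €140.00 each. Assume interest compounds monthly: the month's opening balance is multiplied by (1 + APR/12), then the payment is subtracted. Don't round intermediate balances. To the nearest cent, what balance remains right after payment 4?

€1,424.89

Monthly rate r = 12.1%/12 = 1.00833% = 0.0100833.
Each month: B ← B·(1+r) − €140.00.
Month 1: interest €19.31; balance after payment €1,794.31.
Month 2: interest €18.09; balance after payment €1,672.40.
Month 3: interest €16.86; balance after payment €1,549.27.
Month 4: interest €15.62; balance after payment €1,424.89.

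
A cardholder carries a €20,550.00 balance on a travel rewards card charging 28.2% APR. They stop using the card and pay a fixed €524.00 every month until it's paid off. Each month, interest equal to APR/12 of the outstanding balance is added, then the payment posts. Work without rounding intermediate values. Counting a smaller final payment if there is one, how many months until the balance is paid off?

110 months

Monthly rate r = 28.2%/12 = 2.35% = 0.0235.
Recurrence: B ← B·(1+r) − €524.00.
Month 1: interest €482.93; balance after payment €20,508.92.
Month 2: interest €481.96; balance after payment €20,466.88.
Closed form: n = −ln(1 − rB₀/P)/ln(1+r) = −ln(0.078387)/ln(1.0235) ≈ 109.612, so the balance reaches zero during payment 110.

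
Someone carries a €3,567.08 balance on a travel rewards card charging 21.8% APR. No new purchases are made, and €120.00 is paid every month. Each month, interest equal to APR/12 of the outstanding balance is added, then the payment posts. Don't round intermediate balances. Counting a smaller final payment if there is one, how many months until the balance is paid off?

Monthly rate r = 21.8%/12 = 1.81667% = 0.0181667.
Recurrence: B ← B·(1+r) − €120.00.
Month 1: interest €64.80; balance after payment €3,511.88.
Month 2: interest €63.80; balance after payment €3,455.68.
Closed form: n = −ln(1 − rB₀/P)/ln(1+r) = −ln(0.45998)/ln(1.01817) ≈ 43.134, so the balance reaches zero during payment 44.

44 payments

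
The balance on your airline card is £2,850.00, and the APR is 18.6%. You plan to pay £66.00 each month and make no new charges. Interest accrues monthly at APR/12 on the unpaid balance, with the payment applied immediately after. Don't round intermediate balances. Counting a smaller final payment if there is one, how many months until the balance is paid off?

Monthly rate r = 18.6%/12 = 1.55% = 0.0155.
Recurrence: B ← B·(1+r) − £66.00.
Month 1: interest £44.18; balance after payment £2,828.18.
Month 2: interest £43.84; balance after payment £2,806.01.
Closed form: n = −ln(1 − rB₀/P)/ln(1+r) = −ln(0.33068)/ln(1.0155) ≈ 71.945, so the balance reaches zero during payment 72.

72 months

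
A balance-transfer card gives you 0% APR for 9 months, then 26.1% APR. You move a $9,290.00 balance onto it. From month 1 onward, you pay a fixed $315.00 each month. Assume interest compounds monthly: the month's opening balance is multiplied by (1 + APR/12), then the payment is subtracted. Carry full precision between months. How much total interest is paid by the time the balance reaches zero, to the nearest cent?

Promo months 1–9 at r₀ = 0%/12 = 0; months 10+ at r₁ = 26.1%/12 = 0.02175.
After month 9 (no interest yet): B = $9,290.00 − 9·$315.00 = $6,455.00.
Then at r₁ with $315.00/mo: n₂ = −ln(1 − r₁·B/P)/ln(1+r₁) ≈ 27.42 → 28 more payments.
Total paid = 36·$315.00 + $134.03 = $11,474.03; interest = $11,474.03 − $9,290.00 = $2,184.03.

$2,184.03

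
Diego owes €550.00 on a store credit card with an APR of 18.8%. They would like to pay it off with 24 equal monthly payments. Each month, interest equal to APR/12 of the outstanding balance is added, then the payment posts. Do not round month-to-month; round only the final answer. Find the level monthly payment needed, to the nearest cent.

€27.67

Monthly rate r = 18.8%/12 = 1.56667% = 0.0156667.
Level-payment amortization: P = B₀·r / (1 − (1+r)^(−n)) = 550.00·0.0156667 / (1 − 1.01567^(−24)).
Denominator 1 − (1+r)^(−24) = 0.311393351.
P = 8.61667 / 0.311393351 ≈ 27.67.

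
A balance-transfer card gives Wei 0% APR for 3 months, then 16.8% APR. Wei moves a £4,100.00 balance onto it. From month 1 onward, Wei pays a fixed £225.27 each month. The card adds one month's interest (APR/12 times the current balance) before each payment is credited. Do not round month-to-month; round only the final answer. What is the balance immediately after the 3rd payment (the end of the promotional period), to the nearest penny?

Promo months 1–3 at r₀ = 0%/12 = 0; months 4+ at r₁ = 16.8%/12 = 0.014.
After month 3 (no interest yet): B = £4,100.00 − 3·£225.27 = £3,424.19.

£3,424.19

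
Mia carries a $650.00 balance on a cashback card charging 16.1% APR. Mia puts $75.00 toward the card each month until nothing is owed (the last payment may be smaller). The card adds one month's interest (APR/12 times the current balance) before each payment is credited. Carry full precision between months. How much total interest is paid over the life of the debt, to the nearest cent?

$45.73

Monthly rate r = 16.1%/12 = 1.34167% = 0.0134167.
Payoff takes n = ⌈−ln(1 − rB₀/P)/ln(1+r)⌉ = ⌈9.275⌉ = 10 payments; the last is $20.73.
Total paid = 9·$75.00 + $20.73 = $695.73.
Total interest = total paid − principal = $695.73 − $650.00 = $45.73.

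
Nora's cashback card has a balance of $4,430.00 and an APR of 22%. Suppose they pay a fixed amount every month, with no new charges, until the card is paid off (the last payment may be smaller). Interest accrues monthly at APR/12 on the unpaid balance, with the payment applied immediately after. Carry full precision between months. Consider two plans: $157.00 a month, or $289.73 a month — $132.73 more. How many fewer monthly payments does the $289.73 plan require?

22 fewer payments

Monthly rate r = 22%/12 = 1.83333% = 0.0183333.
At $157.00/mo: n = ⌈−ln(1 − rB₀/P)/ln(1+r)⌉ = 41 payments (last $14.60); total interest = total paid − $4,430.00 = $1,864.60.
At $289.73/mo: 19 payments (last $31.11); total interest $816.25.
Payments saved = 41 − 19 = 22.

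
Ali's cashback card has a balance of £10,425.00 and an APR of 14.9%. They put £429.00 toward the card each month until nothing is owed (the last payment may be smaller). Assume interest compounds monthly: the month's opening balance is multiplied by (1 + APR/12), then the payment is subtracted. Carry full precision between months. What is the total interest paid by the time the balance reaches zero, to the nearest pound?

Monthly rate r = 14.9%/12 = 1.24167% = 0.0124167.
Payoff takes n = ⌈−ln(1 − rB₀/P)/ln(1+r)⌉ = ⌈29.104⌉ = 30 payments; the last is £45.04.
Total paid = 29·£429.00 + £45.04 = £12,486.04.
Total interest = total paid − principal = £12,486.04 − £10,425.00 = £2,061.04.

£2,061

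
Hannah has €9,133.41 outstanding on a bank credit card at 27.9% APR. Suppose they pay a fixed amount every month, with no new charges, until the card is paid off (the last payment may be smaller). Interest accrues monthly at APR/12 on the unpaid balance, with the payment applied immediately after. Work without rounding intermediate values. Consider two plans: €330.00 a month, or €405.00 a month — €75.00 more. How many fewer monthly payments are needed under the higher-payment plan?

12 fewer payments

Monthly rate r = 27.9%/12 = 2.325% = 0.02325.
At €330.00/mo: n = ⌈−ln(1 − rB₀/P)/ln(1+r)⌉ = 45 payments (last €289.08); total interest = total paid − €9,133.41 = €5,675.67.
At €405.00/mo: 33 payments (last €133.86); total interest €3,960.45.
Payments saved = 45 − 33 = 12.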